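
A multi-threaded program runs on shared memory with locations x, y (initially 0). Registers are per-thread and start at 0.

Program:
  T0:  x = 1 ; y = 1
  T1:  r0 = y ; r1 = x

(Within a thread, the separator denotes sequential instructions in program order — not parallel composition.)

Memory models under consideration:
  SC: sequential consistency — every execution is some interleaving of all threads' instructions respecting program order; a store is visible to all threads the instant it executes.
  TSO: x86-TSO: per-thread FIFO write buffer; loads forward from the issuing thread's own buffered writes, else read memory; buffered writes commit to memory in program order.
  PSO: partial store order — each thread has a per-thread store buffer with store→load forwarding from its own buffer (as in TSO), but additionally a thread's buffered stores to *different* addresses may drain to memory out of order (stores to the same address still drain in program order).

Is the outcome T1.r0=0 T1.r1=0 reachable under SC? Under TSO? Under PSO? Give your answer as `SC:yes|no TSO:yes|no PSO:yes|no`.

outcome vector order: (T1.r0,T1.r1)
under SC → 0/0; 0/1; 1/1
under TSO → 0/0; 0/1; 1/1
under PSO → 0/0; 0/1; 1/0; 1/1
target 0/0 ∈ {SC,TSO,PSO}

SC:yes TSO:yes PSO:yes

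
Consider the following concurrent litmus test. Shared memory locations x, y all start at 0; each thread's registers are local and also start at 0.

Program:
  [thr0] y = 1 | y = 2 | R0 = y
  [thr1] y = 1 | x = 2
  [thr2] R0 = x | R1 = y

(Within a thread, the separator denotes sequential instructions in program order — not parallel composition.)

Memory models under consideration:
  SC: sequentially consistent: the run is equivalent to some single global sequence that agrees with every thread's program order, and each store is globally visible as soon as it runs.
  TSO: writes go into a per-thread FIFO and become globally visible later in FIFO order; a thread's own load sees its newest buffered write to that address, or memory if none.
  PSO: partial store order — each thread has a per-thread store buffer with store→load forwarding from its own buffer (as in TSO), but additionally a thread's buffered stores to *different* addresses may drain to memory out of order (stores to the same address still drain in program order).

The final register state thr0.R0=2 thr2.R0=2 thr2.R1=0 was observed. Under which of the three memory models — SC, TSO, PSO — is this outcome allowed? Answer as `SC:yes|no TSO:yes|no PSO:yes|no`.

outcome vector order: (thr0.R0,thr2.R0,thr2.R1)
SC: 9 outcomes — {100; 101; 102; 121; 200; 201; 202; 221; 222}
TSO: 9 outcomes — {100; 101; 102; 121; 200; 201; 202; 221; 222}
PSO: 12 outcomes — {100; 101; 102; 120; 121; 122; 200; 201; 202; 220; 221; 222}
target 220 ∈ {PSO}

SC:no TSO:no PSO:yes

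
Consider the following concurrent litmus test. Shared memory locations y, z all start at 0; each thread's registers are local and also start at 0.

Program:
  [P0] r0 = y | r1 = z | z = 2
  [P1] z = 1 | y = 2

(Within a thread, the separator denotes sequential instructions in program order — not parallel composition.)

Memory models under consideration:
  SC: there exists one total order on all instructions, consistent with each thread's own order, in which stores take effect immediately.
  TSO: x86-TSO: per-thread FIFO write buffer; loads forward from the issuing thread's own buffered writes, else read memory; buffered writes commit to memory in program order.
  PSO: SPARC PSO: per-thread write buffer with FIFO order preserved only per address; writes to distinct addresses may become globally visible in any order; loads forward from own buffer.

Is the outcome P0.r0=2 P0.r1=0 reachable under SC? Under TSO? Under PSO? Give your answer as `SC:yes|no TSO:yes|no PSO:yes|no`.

outcome vector order: (P0.r0,P0.r1)
SC (3): <0 0> <0 1> <2 1>
TSO (3): <0 0> <0 1> <2 1>
PSO (4): <0 0> <0 1> <2 0> <2 1>
target <2 0> ∈ {PSO}

SC:no TSO:no PSO:yes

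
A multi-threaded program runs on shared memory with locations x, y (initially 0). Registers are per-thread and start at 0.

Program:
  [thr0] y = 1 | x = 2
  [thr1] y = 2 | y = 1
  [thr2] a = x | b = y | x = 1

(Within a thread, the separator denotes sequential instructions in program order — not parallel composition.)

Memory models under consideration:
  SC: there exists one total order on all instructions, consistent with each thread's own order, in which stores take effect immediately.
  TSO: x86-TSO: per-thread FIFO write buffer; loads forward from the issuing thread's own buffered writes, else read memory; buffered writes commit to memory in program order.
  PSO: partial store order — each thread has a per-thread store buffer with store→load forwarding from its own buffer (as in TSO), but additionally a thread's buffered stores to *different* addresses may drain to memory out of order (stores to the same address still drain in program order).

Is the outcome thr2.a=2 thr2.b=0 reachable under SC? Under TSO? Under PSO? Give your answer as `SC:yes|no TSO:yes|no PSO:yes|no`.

outcome vector order: (thr2.a,thr2.b)
SC: 5 outcomes — {00; 01; 02; 21; 22}
TSO: 5 outcomes — {00; 01; 02; 21; 22}
PSO: 6 outcomes — {00; 01; 02; 20; 21; 22}
target 20 ∈ {PSO}

SC:no TSO:no PSO:yes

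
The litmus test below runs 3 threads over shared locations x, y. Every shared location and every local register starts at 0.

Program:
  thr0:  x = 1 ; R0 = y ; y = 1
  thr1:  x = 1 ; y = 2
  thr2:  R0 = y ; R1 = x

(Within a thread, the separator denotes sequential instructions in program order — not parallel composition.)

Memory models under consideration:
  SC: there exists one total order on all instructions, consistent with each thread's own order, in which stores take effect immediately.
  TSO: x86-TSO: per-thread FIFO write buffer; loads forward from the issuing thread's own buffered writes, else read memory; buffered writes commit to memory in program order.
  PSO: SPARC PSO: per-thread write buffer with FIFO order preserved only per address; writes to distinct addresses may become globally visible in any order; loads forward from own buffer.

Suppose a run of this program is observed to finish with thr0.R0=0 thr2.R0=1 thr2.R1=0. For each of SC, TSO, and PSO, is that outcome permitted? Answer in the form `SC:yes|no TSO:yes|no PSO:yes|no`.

outcome vector order: (thr0.R0,thr2.R0,thr2.R1)
under SC → 0/0/0, 0/0/1, 0/1/1, 0/2/1, 2/0/0, 2/0/1, 2/1/1, 2/2/1
under TSO → 0/0/0, 0/0/1, 0/1/1, 0/2/1, 2/0/0, 2/0/1, 2/1/1, 2/2/1
under PSO → 0/0/0, 0/0/1, 0/1/0, 0/1/1, 0/2/0, 0/2/1, 2/0/0, 2/0/1, 2/1/0, 2/1/1, 2/2/0, 2/2/1
target 0/1/0 ∈ {PSO}

SC:no TSO:no PSO:yes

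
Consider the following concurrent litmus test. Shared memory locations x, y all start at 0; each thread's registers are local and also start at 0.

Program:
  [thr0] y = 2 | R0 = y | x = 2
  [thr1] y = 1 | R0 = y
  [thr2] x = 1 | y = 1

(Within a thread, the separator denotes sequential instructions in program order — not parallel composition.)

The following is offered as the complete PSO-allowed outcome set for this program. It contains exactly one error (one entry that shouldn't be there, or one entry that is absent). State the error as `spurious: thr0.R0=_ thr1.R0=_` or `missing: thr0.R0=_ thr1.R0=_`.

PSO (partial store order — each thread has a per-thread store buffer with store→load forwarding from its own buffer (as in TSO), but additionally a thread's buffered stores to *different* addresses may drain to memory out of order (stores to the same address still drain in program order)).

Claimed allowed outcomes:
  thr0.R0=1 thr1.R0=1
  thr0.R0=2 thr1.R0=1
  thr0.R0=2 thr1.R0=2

outcome vector order: (thr0.R0,thr1.R0)
PSO: 4 outcomes — {(1,1), (1,2), (2,1), (2,2)}
PSO∖claimed = {(1,2)}

missing: thr0.R0=1 thr1.R0=2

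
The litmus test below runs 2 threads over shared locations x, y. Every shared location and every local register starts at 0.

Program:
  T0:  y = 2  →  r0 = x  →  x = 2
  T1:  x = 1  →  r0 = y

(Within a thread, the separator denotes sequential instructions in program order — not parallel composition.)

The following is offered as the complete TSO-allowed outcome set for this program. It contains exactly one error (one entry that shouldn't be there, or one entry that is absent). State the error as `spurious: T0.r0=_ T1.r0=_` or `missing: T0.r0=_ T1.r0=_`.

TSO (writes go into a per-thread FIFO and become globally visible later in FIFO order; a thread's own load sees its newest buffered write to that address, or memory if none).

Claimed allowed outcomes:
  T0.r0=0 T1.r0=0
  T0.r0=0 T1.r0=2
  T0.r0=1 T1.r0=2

outcome vector order: (T0.r0,T1.r0)
TSO: 4 outcomes — {<0 0> <0 2> <1 0> <1 2>}
TSO∖claimed = {<1 0>}

missing: T0.r0=1 T1.r0=0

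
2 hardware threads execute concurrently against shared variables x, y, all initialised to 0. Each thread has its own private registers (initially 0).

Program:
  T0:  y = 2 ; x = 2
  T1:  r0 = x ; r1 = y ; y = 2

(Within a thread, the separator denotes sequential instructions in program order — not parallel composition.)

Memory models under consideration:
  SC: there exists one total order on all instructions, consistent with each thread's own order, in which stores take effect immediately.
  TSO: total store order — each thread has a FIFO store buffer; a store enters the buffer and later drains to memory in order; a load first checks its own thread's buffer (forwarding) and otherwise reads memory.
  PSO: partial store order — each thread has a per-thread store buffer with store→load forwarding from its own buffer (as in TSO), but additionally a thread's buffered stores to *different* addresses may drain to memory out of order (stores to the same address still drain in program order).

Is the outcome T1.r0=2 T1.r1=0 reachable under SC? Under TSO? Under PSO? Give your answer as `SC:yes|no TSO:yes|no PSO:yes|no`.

SC:no TSO:no PSO:yes

outcome vector order: (T1.r0,T1.r1)
under SC → <0 0>; <0 2>; <2 2>
under TSO → <0 0>; <0 2>; <2 2>
under PSO → <0 0>; <0 2>; <2 0>; <2 2>
target <2 0> ∈ {PSO}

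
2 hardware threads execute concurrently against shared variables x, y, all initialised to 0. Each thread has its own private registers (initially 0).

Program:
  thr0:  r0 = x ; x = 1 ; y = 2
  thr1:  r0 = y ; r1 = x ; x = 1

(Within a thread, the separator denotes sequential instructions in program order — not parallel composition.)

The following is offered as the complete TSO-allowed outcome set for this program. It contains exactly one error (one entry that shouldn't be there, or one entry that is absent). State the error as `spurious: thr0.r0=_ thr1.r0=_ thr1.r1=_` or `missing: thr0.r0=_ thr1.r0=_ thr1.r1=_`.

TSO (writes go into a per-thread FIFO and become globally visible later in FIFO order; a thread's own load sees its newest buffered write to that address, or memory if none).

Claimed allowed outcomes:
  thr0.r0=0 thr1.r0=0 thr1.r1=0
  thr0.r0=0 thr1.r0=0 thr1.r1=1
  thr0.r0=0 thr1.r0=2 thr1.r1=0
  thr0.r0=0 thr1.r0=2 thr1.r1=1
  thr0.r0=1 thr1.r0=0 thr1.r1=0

outcome vector order: (thr0.r0,thr1.r0,thr1.r1)
[TSO] allowed = {<0 0 0>; <0 0 1>; <0 2 1>; <1 0 0>}
claimed∖TSO = {<0 2 0>}

spurious: thr0.r0=0 thr1.r0=2 thr1.r1=0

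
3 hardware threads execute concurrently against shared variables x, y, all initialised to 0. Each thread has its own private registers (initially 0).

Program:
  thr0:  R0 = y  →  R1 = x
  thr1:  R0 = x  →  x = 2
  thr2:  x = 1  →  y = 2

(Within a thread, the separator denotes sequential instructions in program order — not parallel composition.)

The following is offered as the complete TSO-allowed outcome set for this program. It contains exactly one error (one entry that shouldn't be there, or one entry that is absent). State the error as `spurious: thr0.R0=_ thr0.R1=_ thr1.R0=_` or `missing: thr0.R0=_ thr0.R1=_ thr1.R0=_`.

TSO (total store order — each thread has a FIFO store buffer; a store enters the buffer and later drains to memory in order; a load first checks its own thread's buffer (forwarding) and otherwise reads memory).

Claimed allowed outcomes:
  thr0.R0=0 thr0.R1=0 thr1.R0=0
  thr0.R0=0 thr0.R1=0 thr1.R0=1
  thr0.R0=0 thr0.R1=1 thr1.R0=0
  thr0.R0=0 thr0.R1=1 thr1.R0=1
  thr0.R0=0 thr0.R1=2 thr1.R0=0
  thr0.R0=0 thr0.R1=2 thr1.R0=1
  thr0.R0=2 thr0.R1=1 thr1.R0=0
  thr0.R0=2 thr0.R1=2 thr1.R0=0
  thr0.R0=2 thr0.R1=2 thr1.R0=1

outcome vector order: (thr0.R0,thr0.R1,thr1.R0)
TSO (10): 0/0/0 0/0/1 0/1/0 0/1/1 0/2/0 0/2/1 2/1/0 2/1/1 2/2/0 2/2/1
TSO∖claimed = {2/1/1}

missing: thr0.R0=2 thr0.R1=1 thr1.R0=1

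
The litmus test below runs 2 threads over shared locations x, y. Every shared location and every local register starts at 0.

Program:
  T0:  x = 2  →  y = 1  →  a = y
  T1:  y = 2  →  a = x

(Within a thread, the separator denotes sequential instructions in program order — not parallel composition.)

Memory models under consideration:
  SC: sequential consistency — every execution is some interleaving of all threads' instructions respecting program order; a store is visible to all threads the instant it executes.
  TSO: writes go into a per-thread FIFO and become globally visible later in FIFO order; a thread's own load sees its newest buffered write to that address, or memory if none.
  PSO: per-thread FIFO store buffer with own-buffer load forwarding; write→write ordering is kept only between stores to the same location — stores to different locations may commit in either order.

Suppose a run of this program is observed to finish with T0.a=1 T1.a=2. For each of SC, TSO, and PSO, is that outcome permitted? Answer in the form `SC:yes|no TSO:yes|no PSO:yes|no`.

outcome vector order: (T0.a,T1.a)
SC: 3 outcomes — {<1 0> <1 2> <2 2>}
TSO: 4 outcomes — {<1 0> <1 2> <2 0> <2 2>}
PSO: 4 outcomes — {<1 0> <1 2> <2 0> <2 2>}
target <1 2> ∈ {SC,TSO,PSO}

SC:yes TSO:yes PSO:yes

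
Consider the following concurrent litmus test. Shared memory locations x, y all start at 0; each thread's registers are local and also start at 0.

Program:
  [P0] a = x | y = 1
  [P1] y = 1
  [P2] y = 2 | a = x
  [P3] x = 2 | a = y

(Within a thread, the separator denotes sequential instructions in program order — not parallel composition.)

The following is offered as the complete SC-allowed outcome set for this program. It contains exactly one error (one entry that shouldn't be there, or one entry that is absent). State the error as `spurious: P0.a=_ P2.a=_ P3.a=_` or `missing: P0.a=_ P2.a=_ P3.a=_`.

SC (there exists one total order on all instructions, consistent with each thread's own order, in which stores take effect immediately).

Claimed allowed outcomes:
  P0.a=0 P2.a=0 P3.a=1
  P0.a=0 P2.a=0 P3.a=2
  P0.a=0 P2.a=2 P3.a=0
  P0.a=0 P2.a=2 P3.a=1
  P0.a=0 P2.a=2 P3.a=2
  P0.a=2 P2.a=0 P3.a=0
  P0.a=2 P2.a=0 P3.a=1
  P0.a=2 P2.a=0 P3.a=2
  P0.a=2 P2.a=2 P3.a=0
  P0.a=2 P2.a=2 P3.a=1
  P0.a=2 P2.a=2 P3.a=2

spurious: P0.a=2 P2.a=0 P3.a=0

outcome vector order: (P0.a,P2.a,P3.a)
[SC] allowed = {(0,0,1); (0,0,2); (0,2,0); (0,2,1); (0,2,2); (2,0,1); (2,0,2); (2,2,0); (2,2,1); (2,2,2)}
claimed∖SC = {(2,0,0)}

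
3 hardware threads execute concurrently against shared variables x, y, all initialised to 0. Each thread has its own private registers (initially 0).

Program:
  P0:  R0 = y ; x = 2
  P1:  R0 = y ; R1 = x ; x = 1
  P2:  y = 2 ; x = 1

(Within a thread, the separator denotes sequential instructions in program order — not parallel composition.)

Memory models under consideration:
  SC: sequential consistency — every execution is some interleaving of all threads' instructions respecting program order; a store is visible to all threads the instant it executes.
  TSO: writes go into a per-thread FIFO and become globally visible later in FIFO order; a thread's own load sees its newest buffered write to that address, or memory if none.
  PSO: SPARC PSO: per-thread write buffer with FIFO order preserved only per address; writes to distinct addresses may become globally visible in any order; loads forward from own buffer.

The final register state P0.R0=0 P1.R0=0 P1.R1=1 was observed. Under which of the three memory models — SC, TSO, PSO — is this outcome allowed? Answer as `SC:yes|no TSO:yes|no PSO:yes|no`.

outcome vector order: (P0.R0,P1.R0,P1.R1)
SC: 12 outcomes — {<0 0 0> <0 0 1> <0 0 2> <0 2 0> <0 2 1> <0 2 2> <2 0 0> <2 0 1> <2 0 2> <2 2 0> <2 2 1> <2 2 2>}
TSO: 12 outcomes — {<0 0 0> <0 0 1> <0 0 2> <0 2 0> <0 2 1> <0 2 2> <2 0 0> <2 0 1> <2 0 2> <2 2 0> <2 2 1> <2 2 2>}
PSO: 12 outcomes — {<0 0 0> <0 0 1> <0 0 2> <0 2 0> <0 2 1> <0 2 2> <2 0 0> <2 0 1> <2 0 2> <2 2 0> <2 2 1> <2 2 2>}
target <0 0 1> ∈ {SC,TSO,PSO}

SC:yes TSO:yes PSO:yes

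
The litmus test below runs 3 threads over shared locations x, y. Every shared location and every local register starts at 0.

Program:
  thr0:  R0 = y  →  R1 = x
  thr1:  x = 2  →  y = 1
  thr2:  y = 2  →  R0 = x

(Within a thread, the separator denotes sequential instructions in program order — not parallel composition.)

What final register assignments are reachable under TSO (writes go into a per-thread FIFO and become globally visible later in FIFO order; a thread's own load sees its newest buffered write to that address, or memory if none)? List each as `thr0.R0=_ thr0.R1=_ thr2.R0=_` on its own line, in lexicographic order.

thr0.R0=0 thr0.R1=0 thr2.R0=0
thr0.R0=0 thr0.R1=0 thr2.R0=2
thr0.R0=0 thr0.R1=2 thr2.R0=0
thr0.R0=0 thr0.R1=2 thr2.R0=2
thr0.R0=1 thr0.R1=2 thr2.R0=0
thr0.R0=1 thr0.R1=2 thr2.R0=2
thr0.R0=2 thr0.R1=0 thr2.R0=0
thr0.R0=2 thr0.R1=0 thr2.R0=2
thr0.R0=2 thr0.R1=2 thr2.R0=0
thr0.R0=2 thr0.R1=2 thr2.R0=2

outcome vector order: (thr0.R0,thr0.R1,thr2.R0)
|TSO outcomes| = 10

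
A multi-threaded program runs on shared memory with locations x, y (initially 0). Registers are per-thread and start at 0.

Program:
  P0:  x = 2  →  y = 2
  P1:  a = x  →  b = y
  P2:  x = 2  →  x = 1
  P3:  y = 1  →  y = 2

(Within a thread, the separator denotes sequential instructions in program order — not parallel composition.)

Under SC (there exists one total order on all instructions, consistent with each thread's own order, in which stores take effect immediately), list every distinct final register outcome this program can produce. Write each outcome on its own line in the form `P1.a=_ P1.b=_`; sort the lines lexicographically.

P1.a=0 P1.b=0
P1.a=0 P1.b=1
P1.a=0 P1.b=2
P1.a=1 P1.b=0
P1.a=1 P1.b=1
P1.a=1 P1.b=2
P1.a=2 P1.b=0
P1.a=2 P1.b=1
P1.a=2 P1.b=2

outcome vector order: (P1.a,P1.b)
|SC outcomes| = 9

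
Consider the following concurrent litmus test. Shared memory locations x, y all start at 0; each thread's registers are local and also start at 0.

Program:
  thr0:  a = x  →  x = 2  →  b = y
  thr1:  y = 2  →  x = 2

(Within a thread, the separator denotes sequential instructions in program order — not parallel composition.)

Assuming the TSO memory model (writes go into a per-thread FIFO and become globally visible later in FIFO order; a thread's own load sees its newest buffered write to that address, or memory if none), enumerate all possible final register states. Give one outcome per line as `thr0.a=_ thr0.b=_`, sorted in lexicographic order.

outcome vector order: (thr0.a,thr0.b)
|TSO outcomes| = 3

thr0.a=0 thr0.b=0
thr0.a=0 thr0.b=2
thr0.a=2 thr0.b=2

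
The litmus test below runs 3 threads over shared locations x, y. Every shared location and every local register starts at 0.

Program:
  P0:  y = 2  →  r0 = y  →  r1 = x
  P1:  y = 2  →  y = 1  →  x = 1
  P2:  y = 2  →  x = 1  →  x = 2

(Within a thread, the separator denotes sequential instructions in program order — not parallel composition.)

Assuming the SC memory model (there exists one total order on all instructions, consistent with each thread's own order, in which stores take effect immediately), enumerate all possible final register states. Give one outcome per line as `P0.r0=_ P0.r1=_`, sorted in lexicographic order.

outcome vector order: (P0.r0,P0.r1)
|SC outcomes| = 6

P0.r0=1 P0.r1=0
P0.r0=1 P0.r1=1
P0.r0=1 P0.r1=2
P0.r0=2 P0.r1=0
P0.r0=2 P0.r1=1
P0.r0=2 P0.r1=2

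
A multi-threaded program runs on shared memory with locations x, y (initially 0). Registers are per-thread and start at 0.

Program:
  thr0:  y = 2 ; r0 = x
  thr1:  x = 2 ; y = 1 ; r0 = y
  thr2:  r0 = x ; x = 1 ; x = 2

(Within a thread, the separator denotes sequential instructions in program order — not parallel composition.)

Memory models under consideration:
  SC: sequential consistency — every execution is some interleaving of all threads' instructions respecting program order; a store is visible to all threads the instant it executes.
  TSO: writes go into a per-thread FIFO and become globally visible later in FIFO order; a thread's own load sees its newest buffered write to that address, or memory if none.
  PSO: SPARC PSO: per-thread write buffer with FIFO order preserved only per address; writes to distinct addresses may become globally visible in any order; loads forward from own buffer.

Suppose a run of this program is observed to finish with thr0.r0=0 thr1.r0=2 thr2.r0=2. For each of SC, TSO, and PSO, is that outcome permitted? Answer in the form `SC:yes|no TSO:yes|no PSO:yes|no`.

outcome vector order: (thr0.r0,thr1.r0,thr2.r0)
[SC] allowed = {(0,1,0), (0,1,2), (1,1,0), (1,1,2), (1,2,0), (1,2,2), (2,1,0), (2,1,2), (2,2,0), (2,2,2)}
[TSO] allowed = {(0,1,0), (0,1,2), (0,2,0), (0,2,2), (1,1,0), (1,1,2), (1,2,0), (1,2,2), (2,1,0), (2,1,2), (2,2,0), (2,2,2)}
[PSO] allowed = {(0,1,0), (0,1,2), (0,2,0), (0,2,2), (1,1,0), (1,1,2), (1,2,0), (1,2,2), (2,1,0), (2,1,2), (2,2,0), (2,2,2)}
target (0,2,2) ∈ {TSO,PSO}

SC:no TSO:yes PSO:yes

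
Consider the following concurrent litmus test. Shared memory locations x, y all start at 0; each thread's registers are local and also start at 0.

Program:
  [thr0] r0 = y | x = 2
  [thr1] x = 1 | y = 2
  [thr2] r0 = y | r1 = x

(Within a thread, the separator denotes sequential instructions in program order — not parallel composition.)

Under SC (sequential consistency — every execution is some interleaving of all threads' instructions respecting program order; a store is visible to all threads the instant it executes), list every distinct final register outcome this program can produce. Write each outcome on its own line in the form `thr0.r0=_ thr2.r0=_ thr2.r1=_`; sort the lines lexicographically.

outcome vector order: (thr0.r0,thr2.r0,thr2.r1)
|SC outcomes| = 10

thr0.r0=0 thr2.r0=0 thr2.r1=0
thr0.r0=0 thr2.r0=0 thr2.r1=1
thr0.r0=0 thr2.r0=0 thr2.r1=2
thr0.r0=0 thr2.r0=2 thr2.r1=1
thr0.r0=0 thr2.r0=2 thr2.r1=2
thr0.r0=2 thr2.r0=0 thr2.r1=0
thr0.r0=2 thr2.r0=0 thr2.r1=1
thr0.r0=2 thr2.r0=0 thr2.r1=2
thr0.r0=2 thr2.r0=2 thr2.r1=1
thr0.r0=2 thr2.r0=2 thr2.r1=2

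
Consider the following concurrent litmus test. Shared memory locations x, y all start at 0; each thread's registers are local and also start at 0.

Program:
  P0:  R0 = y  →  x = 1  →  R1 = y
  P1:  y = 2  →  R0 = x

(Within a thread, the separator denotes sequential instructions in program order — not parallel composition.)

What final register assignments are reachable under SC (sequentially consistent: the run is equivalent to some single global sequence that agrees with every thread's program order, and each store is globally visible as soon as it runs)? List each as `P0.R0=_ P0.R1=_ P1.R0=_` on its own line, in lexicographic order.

outcome vector order: (P0.R0,P0.R1,P1.R0)
|SC outcomes| = 5

P0.R0=0 P0.R1=0 P1.R0=1
P0.R0=0 P0.R1=2 P1.R0=0
P0.R0=0 P0.R1=2 P1.R0=1
P0.R0=2 P0.R1=2 P1.R0=0
P0.R0=2 P0.R1=2 P1.R0=1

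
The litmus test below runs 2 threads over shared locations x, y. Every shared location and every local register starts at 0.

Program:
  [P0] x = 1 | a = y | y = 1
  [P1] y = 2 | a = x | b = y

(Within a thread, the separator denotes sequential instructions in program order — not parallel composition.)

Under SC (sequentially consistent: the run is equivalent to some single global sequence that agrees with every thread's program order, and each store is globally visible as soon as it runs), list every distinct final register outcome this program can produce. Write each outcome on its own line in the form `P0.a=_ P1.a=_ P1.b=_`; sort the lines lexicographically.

P0.a=0 P1.a=1 P1.b=1
P0.a=0 P1.a=1 P1.b=2
P0.a=2 P1.a=0 P1.b=1
P0.a=2 P1.a=0 P1.b=2
P0.a=2 P1.a=1 P1.b=1
P0.a=2 P1.a=1 P1.b=2

outcome vector order: (P0.a,P1.a,P1.b)
|SC outcomes| = 6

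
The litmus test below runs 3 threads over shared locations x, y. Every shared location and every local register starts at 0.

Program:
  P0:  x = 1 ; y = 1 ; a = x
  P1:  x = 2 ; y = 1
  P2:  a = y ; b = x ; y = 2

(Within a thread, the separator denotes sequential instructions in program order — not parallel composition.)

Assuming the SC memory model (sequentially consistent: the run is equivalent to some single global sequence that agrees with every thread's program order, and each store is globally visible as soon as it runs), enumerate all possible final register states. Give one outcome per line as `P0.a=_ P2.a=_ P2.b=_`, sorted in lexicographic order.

P0.a=1 P2.a=0 P2.b=0
P0.a=1 P2.a=0 P2.b=1
P0.a=1 P2.a=0 P2.b=2
P0.a=1 P2.a=1 P2.b=1
P0.a=1 P2.a=1 P2.b=2
P0.a=2 P2.a=0 P2.b=0
P0.a=2 P2.a=0 P2.b=1
P0.a=2 P2.a=0 P2.b=2
P0.a=2 P2.a=1 P2.b=1
P0.a=2 P2.a=1 P2.b=2

outcome vector order: (P0.a,P2.a,P2.b)
|SC outcomes| = 10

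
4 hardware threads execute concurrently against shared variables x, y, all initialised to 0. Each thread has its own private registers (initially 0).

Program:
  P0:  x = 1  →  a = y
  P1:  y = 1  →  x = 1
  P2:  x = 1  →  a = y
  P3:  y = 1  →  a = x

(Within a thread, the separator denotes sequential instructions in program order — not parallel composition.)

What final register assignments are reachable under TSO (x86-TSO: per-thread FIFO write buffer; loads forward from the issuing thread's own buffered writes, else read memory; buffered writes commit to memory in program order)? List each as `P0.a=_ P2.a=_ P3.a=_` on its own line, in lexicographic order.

outcome vector order: (P0.a,P2.a,P3.a)
|TSO outcomes| = 8

P0.a=0 P2.a=0 P3.a=0
P0.a=0 P2.a=0 P3.a=1
P0.a=0 P2.a=1 P3.a=0
P0.a=0 P2.a=1 P3.a=1
P0.a=1 P2.a=0 P3.a=0
P0.a=1 P2.a=0 P3.a=1
P0.a=1 P2.a=1 P3.a=0
P0.a=1 P2.a=1 P3.a=1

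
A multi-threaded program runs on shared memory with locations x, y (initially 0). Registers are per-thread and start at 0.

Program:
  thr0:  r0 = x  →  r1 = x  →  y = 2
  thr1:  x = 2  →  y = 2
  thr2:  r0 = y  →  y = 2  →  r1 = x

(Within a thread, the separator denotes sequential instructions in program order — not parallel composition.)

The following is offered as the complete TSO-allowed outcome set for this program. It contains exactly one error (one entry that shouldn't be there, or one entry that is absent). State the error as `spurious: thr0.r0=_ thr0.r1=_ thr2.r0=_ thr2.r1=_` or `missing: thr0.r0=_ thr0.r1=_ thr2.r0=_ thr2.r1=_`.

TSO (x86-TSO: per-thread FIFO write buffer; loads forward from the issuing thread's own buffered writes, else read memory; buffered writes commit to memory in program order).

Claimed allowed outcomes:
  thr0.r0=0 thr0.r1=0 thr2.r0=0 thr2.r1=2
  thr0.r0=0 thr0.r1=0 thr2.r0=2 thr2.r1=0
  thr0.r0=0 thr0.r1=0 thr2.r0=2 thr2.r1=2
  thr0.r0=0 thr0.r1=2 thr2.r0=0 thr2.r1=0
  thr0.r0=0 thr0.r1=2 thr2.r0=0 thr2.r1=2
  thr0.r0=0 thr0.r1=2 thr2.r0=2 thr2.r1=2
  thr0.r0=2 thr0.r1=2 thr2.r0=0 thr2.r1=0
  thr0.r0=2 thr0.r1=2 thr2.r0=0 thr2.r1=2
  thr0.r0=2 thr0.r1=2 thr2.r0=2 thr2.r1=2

outcome vector order: (thr0.r0,thr0.r1,thr2.r0,thr2.r1)
under TSO → (0,0,0,0) (0,0,0,2) (0,0,2,0) (0,0,2,2) (0,2,0,0) (0,2,0,2) (0,2,2,2) (2,2,0,0) (2,2,0,2) (2,2,2,2)
TSO∖claimed = {(0,0,0,0)}

missing: thr0.r0=0 thr0.r1=0 thr2.r0=0 thr2.r1=0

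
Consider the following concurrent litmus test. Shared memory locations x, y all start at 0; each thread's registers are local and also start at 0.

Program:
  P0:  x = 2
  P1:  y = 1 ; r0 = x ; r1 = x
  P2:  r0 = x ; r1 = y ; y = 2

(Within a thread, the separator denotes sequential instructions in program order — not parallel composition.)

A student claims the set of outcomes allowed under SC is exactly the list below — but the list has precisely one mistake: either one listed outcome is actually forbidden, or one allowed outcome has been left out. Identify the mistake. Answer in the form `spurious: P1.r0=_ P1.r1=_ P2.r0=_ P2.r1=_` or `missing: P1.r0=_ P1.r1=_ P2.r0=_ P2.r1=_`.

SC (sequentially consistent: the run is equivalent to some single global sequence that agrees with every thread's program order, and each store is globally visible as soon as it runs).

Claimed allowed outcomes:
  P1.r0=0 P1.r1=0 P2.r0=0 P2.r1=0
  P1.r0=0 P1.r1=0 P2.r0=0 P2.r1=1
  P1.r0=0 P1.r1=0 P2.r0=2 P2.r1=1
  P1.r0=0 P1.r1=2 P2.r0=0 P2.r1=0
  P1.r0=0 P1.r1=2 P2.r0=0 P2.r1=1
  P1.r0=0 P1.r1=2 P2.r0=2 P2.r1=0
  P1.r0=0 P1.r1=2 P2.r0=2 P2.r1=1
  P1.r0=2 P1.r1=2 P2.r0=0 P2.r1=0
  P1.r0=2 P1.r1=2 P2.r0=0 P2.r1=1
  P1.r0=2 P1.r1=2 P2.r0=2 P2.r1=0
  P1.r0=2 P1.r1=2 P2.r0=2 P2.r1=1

spurious: P1.r0=0 P1.r1=2 P2.r0=2 P2.r1=0

outcome vector order: (P1.r0,P1.r1,P2.r0,P2.r1)
SC: 10 outcomes — {0000, 0001, 0021, 0200, 0201, 0221, 2200, 2201, 2220, 2221}
claimed∖SC = {0220}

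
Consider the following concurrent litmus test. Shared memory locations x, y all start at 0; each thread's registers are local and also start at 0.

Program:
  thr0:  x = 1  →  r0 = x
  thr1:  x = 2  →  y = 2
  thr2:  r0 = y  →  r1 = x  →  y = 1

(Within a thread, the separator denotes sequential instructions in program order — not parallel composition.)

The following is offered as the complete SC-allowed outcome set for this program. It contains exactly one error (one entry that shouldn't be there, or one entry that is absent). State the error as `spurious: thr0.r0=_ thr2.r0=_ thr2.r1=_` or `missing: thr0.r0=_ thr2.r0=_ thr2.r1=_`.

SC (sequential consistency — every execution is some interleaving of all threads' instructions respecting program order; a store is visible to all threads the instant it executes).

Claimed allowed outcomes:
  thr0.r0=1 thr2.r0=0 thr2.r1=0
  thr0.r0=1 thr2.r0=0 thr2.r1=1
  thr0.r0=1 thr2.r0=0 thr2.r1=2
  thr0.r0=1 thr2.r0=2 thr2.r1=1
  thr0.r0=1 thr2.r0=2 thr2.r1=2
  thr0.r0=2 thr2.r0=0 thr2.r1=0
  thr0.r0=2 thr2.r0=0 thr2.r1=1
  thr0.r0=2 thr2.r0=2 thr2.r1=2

missing: thr0.r0=2 thr2.r0=0 thr2.r1=2

outcome vector order: (thr0.r0,thr2.r0,thr2.r1)
[SC] allowed = {(1,0,0); (1,0,1); (1,0,2); (1,2,1); (1,2,2); (2,0,0); (2,0,1); (2,0,2); (2,2,2)}
SC∖claimed = {(2,0,2)}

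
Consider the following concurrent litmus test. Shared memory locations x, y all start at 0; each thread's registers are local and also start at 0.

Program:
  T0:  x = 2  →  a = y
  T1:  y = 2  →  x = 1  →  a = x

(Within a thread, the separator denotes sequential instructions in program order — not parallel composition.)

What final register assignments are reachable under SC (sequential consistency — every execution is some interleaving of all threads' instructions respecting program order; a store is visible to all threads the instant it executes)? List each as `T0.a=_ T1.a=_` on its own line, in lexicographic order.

outcome vector order: (T0.a,T1.a)
|SC outcomes| = 3

T0.a=0 T1.a=1
T0.a=2 T1.a=1
T0.a=2 T1.a=2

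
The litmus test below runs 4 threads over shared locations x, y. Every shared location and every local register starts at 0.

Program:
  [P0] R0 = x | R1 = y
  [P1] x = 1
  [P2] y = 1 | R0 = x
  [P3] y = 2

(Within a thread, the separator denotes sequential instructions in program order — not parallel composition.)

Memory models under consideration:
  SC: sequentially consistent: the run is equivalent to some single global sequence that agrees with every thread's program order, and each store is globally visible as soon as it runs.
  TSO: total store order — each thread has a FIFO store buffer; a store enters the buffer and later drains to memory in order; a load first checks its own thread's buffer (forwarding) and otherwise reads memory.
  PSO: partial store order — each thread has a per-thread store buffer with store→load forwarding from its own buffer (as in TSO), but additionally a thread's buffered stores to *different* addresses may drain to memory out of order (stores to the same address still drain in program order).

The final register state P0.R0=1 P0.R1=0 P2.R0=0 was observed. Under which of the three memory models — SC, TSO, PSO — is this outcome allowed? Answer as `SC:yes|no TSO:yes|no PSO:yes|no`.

outcome vector order: (P0.R0,P0.R1,P2.R0)
[SC] allowed = {(0,0,0), (0,0,1), (0,1,0), (0,1,1), (0,2,0), (0,2,1), (1,0,1), (1,1,0), (1,1,1), (1,2,0), (1,2,1)}
[TSO] allowed = {(0,0,0), (0,0,1), (0,1,0), (0,1,1), (0,2,0), (0,2,1), (1,0,0), (1,0,1), (1,1,0), (1,1,1), (1,2,0), (1,2,1)}
[PSO] allowed = {(0,0,0), (0,0,1), (0,1,0), (0,1,1), (0,2,0), (0,2,1), (1,0,0), (1,0,1), (1,1,0), (1,1,1), (1,2,0), (1,2,1)}
target (1,0,0) ∈ {TSO,PSO}

SC:no TSO:yes PSO:yes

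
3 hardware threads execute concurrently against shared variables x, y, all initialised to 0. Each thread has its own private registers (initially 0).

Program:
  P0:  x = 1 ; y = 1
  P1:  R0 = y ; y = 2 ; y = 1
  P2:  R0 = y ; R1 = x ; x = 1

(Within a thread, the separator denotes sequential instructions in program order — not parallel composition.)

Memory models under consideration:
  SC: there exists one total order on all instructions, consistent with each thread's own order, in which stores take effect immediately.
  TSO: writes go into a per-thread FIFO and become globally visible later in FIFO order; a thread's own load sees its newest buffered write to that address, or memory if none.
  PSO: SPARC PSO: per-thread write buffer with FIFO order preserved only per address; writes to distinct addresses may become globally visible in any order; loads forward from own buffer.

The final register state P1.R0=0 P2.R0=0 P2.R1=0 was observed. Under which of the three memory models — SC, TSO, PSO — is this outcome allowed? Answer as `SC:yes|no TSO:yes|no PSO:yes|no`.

SC:yes TSO:yes PSO:yes

outcome vector order: (P1.R0,P2.R0,P2.R1)
SC: 10 outcomes — {<0 0 0>, <0 0 1>, <0 1 0>, <0 1 1>, <0 2 0>, <0 2 1>, <1 0 0>, <1 0 1>, <1 1 1>, <1 2 1>}
TSO: 10 outcomes — {<0 0 0>, <0 0 1>, <0 1 0>, <0 1 1>, <0 2 0>, <0 2 1>, <1 0 0>, <1 0 1>, <1 1 1>, <1 2 1>}
PSO: 12 outcomes — {<0 0 0>, <0 0 1>, <0 1 0>, <0 1 1>, <0 2 0>, <0 2 1>, <1 0 0>, <1 0 1>, <1 1 0>, <1 1 1>, <1 2 0>, <1 2 1>}
target <0 0 0> ∈ {SC,TSO,PSO}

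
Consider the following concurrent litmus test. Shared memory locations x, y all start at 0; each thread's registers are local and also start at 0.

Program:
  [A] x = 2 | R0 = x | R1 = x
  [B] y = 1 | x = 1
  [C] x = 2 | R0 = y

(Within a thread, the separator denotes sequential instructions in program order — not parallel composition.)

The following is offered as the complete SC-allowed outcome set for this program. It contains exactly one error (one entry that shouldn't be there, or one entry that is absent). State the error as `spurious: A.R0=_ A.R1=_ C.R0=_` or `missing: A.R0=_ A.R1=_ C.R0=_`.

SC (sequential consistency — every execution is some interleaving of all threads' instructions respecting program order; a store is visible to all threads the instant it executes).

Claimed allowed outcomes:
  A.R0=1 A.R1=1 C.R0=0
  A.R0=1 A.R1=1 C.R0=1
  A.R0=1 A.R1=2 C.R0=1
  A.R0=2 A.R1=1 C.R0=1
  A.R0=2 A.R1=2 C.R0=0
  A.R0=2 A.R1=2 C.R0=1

outcome vector order: (A.R0,A.R1,C.R0)
SC: 7 outcomes — {<1 1 0> <1 1 1> <1 2 1> <2 1 0> <2 1 1> <2 2 0> <2 2 1>}
SC∖claimed = {<2 1 0>}

missing: A.R0=2 A.R1=1 C.R0=0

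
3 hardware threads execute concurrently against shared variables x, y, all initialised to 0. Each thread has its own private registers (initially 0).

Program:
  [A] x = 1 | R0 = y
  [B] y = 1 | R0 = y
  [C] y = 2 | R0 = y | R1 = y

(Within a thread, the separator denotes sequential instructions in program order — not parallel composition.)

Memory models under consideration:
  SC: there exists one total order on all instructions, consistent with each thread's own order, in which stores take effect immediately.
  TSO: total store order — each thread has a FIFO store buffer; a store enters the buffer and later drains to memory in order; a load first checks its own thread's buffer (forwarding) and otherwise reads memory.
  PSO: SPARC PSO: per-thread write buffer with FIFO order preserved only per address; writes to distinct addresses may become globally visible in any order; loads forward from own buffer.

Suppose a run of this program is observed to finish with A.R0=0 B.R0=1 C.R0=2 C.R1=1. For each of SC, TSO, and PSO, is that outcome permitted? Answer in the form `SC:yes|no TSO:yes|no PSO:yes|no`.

SC:yes TSO:yes PSO:yes

outcome vector order: (A.R0,B.R0,C.R0,C.R1)
under SC → 0/1/1/1; 0/1/2/1; 0/1/2/2; 0/2/2/2; 1/1/1/1; 1/1/2/1; 1/1/2/2; 1/2/2/2; 2/1/1/1; 2/1/2/1; 2/1/2/2; 2/2/2/2
under TSO → 0/1/1/1; 0/1/2/1; 0/1/2/2; 0/2/2/2; 1/1/1/1; 1/1/2/1; 1/1/2/2; 1/2/2/2; 2/1/1/1; 2/1/2/1; 2/1/2/2; 2/2/2/2
under PSO → 0/1/1/1; 0/1/2/1; 0/1/2/2; 0/2/2/2; 1/1/1/1; 1/1/2/1; 1/1/2/2; 1/2/2/2; 2/1/1/1; 2/1/2/1; 2/1/2/2; 2/2/2/2
target 0/1/2/1 ∈ {SC,TSO,PSO}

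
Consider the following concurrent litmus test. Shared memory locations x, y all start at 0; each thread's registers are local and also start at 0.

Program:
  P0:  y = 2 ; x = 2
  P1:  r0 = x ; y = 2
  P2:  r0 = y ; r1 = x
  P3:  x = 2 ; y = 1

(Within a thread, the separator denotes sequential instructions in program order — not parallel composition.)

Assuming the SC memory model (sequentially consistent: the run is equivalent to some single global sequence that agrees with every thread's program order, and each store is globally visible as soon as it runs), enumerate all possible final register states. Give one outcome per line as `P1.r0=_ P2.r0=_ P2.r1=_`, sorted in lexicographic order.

P1.r0=0 P2.r0=0 P2.r1=0
P1.r0=0 P2.r0=0 P2.r1=2
P1.r0=0 P2.r0=1 P2.r1=2
P1.r0=0 P2.r0=2 P2.r1=0
P1.r0=0 P2.r0=2 P2.r1=2
P1.r0=2 P2.r0=0 P2.r1=0
P1.r0=2 P2.r0=0 P2.r1=2
P1.r0=2 P2.r0=1 P2.r1=2
P1.r0=2 P2.r0=2 P2.r1=0
P1.r0=2 P2.r0=2 P2.r1=2

outcome vector order: (P1.r0,P2.r0,P2.r1)
|SC outcomes| = 10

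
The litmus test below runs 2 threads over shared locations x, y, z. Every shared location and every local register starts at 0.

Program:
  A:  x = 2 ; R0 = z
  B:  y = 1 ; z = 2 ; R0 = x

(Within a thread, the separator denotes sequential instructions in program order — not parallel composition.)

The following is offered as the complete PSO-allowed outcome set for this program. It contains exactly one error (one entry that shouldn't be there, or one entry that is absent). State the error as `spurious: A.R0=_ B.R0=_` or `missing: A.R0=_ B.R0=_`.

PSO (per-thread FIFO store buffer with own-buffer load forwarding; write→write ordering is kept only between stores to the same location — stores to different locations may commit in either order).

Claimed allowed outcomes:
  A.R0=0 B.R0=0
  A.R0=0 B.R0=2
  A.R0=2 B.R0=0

missing: A.R0=2 B.R0=2

outcome vector order: (A.R0,B.R0)
[PSO] allowed = {0/0 0/2 2/0 2/2}
PSO∖claimed = {2/2}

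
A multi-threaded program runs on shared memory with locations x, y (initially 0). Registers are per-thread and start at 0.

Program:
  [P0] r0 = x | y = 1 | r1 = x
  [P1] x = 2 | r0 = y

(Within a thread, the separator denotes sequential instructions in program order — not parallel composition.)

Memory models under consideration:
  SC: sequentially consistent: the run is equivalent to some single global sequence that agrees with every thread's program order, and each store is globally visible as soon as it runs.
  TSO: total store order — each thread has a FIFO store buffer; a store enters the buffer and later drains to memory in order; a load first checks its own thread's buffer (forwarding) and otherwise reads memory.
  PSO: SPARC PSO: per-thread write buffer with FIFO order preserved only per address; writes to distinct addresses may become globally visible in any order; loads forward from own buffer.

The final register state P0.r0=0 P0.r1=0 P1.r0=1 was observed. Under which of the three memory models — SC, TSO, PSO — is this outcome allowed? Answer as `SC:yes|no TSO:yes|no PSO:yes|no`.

outcome vector order: (P0.r0,P0.r1,P1.r0)
under SC → 001; 020; 021; 220; 221
under TSO → 000; 001; 020; 021; 220; 221
under PSO → 000; 001; 020; 021; 220; 221
target 001 ∈ {SC,TSO,PSO}

SC:yes TSO:yes PSO:yes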